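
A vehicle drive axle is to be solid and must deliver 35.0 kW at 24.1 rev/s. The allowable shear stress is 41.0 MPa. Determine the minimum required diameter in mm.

30.6 mm

ω = 2π·24.1 = 151.4 rad/s, so T = P/ω = 35.0×10³ / 151.4 = 231.1 N·m.
For a solid shaft τ_max = 16T/(πd³), so d = (16T/(π τ_allow))^(1/3) = (16·231.1/(π·4.10×10^7))^(1/3) = 0.03062 m.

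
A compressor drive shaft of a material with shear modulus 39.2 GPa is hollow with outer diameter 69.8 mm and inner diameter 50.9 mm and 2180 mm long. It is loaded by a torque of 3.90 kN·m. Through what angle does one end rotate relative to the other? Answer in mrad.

J = π(d_o⁴ − d_i⁴)/32 = π(0.0698⁴ − 0.0509⁴)/32 = 1.671×10^-6 m⁴.
θ = T·L/(G·J) = 3900 × 2.18 / (39.2×10⁹ × 1.671×10^-6) = 0.1298 rad.

130 mrad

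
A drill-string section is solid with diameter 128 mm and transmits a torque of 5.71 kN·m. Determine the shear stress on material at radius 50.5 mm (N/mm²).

10.9 N/mm²

J = πd⁴/32 = π(0.128)⁴/32 = 2.635×10^-5 m⁴.
Shear stress varies linearly with radius: τ = T·r/J = 5710 × 0.0505 / 2.635×10^-5 = 1.094×10^7 Pa.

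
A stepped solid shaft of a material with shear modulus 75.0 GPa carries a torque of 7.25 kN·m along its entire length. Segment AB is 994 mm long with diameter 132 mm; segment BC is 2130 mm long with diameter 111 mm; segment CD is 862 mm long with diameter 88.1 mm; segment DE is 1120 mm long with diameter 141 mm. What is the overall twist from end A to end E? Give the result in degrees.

J_AB = π(0.132)⁴/32 = 2.98×10^-5 m⁴; J_BC = π(0.111)⁴/32 = 1.49×10^-5 m⁴; J_CD = π(0.0881)⁴/32 = 5.91×10^-6 m⁴; J_DE = π(0.141)⁴/32 = 3.88×10^-5 m⁴.
θ = (T/G)·Σ L_i/J_i = (7250/75.0×10⁹)·(0.994/2.98×10^-5 + 2.13/1.49×10^-5 + 0.862/5.91×10^-6 + 1.12/3.88×10^-5) = 0.03392 rad.

1.94°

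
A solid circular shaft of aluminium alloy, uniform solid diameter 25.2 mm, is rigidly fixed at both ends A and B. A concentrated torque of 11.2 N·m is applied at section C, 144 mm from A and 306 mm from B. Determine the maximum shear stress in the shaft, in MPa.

2.42 MPa

With uniform GJ and both ends fixed, compatibility θ_AC = θ_CB gives T_A·a = T_B·b, together with T_A + T_B = T₀.
T_A = T₀·b/(a+b) = 11.20·306/450.0 = 7.616 N·m; T_B = 3.584 N·m.
τ in each portion: τ_AC = 2.42×10^6 Pa, τ_CB = 1.14×10^6 Pa; maximum is in AC.
τ_max = T_AC·r/J = 7.616·0.0126/3.96×10^-8 = 2.424×10^6 Pa.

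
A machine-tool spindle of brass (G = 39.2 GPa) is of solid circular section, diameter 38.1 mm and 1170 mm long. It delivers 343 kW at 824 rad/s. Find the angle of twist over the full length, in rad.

0.0601 rad

ω = 824 rad/s, so T = P/ω = 343×10³ / 824.0 = 416.3 N·m.
J = πd⁴/32 = π(0.0381)⁴/32 = 2.069×10^-7 m⁴.
θ = T·L/(G·J) = 416.3 × 1.17 / (39.2×10⁹ × 2.069×10^-7) = 0.06006 rad.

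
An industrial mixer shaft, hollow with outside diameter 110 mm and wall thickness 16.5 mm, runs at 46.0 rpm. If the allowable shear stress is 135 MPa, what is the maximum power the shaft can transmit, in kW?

J = π(d_o⁴ − d_i⁴)/32 = π(0.110⁴ − 0.0770⁴)/32 = 1.092×10^-5 m⁴.
T_max = τ_allow·J/r = 1.35×10^8 × 1.092×10^-5 / 0.0550 = 26810 N·m.
ω = 2π·46.0/60 = 4.817 rad/s, so P_max = T_max·ω = 1.291×10^5 W.

129 kW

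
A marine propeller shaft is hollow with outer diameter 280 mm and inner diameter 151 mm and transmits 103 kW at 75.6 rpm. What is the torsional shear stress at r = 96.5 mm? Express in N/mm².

ω = 2π·75.6/60 = 7.917 rad/s, so T = P/ω = 103×10³ / 7.917 = 13010 N·m.
J = π(d_o⁴ − d_i⁴)/32 = π(0.280⁴ − 0.151⁴)/32 = 5.524×10^-4 m⁴.
Shear stress varies linearly with radius: τ = T·r/J = 13010 × 0.0965 / 5.524×10^-4 = 2.273×10^6 Pa.

2.27 N/mm²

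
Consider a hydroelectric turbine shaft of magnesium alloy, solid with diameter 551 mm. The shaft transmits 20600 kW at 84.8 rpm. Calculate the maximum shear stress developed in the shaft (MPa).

ω = 2π·84.8/60 = 8.880 rad/s, so T = P/ω = 20600×10³ / 8.880 = 2.320e6 N·m.
J = πd⁴/32 = π(0.551)⁴/32 = 9.049×10^-3 m⁴.
τ_max = T·r/J = 2.320e6 × 0.276 / 9.049×10^-3 = 7.062×10^7 Pa.

70.6 MPa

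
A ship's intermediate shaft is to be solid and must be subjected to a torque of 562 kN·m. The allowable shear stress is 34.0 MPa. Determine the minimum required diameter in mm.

For a solid shaft τ_max = 16T/(πd³), so d = (16T/(π τ_allow))^(1/3) = (16·562000/(π·3.40×10^7))^(1/3) = 0.4383 m.

438 mm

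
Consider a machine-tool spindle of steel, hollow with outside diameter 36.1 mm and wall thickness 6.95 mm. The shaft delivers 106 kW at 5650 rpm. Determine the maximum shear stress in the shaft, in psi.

ω = 2π·5650/60 = 591.7 rad/s, so T = P/ω = 106×10³ / 591.7 = 179.2 N·m.
J = π(d_o⁴ − d_i⁴)/32 = π(0.0361⁴ − 0.0222⁴)/32 = 1.429×10^-7 m⁴.
τ_max = T·r/J = 179.2 × 0.0181 / 1.429×10^-7 = 2.263×10^7 Pa.

3280 psi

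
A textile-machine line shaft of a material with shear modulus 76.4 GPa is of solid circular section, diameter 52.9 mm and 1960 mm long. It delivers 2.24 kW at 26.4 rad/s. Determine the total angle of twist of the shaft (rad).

ω = 26.4 rad/s, so T = P/ω = 2.24×10³ / 26.40 = 84.85 N·m.
J = πd⁴/32 = π(0.0529)⁴/32 = 7.688×10^-7 m⁴.
θ = T·L/(G·J) = 84.85 × 1.96 / (76.4×10⁹ × 7.688×10^-7) = 2.831×10^-3 rad.

0.00283 rad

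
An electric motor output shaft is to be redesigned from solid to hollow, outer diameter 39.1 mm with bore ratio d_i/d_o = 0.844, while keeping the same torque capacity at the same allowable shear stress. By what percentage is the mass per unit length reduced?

Equal τ_max and T ⇒ the solid shaft needs d_s³ = d_o³(1−k⁴), so d_s = 39.1·(1−0.844⁴)^(1/3) = 30.88 mm.
Area ratio A_h/A_s = d_o²(1−k²)/d_s² = (1−k²)/(1−k⁴)^(2/3) = 0.4612.
Mass saving = 1 − 0.4612 = 53.9 %.

53.9 %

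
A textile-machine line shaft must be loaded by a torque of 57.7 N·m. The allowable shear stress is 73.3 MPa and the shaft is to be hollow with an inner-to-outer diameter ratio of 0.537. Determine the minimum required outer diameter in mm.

16.4 mm

For a hollow shaft with d_i/d_o = 0.537: τ_max = 16T/(π d_o³ (1−k⁴)), so d_o = [16T/(π τ_allow (1−k⁴))]^(1/3) = [16·57.70/(π·7.33×10^7·0.9168)]^(1/3) = 0.01635 m.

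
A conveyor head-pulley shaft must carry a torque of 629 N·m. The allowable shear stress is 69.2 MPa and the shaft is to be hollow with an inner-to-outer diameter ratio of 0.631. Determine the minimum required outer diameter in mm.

For a hollow shaft with d_i/d_o = 0.631: τ_max = 16T/(π d_o³ (1−k⁴)), so d_o = [16T/(π τ_allow (1−k⁴))]^(1/3) = [16·629.0/(π·6.92×10^7·0.8415)]^(1/3) = 0.03803 m.

38.0 mm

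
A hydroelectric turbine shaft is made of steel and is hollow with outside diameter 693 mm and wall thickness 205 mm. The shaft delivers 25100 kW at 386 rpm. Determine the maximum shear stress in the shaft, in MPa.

ω = 2π·386/60 = 40.42 rad/s, so T = P/ω = 25100×10³ / 40.42 = 621000 N·m.
J = π(d_o⁴ − d_i⁴)/32 = π(0.693⁴ − 0.283⁴)/32 = 0.02201 m⁴.
τ_max = T·r/J = 621000 × 0.346 / 0.02201 = 9.774×10^6 Pa.

9.77 MPa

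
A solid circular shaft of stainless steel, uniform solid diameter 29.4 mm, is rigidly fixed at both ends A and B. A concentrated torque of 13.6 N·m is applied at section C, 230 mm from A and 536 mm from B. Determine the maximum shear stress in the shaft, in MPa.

1.91 MPa

With uniform GJ and both ends fixed, compatibility θ_AC = θ_CB gives T_A·a = T_B·b, together with T_A + T_B = T₀.
T_A = T₀·b/(a+b) = 13.60·536/766.0 = 9.516 N·m; T_B = 4.084 N·m.
τ in each portion: τ_AC = 1.91×10^6 Pa, τ_CB = 8.18×10^5 Pa; maximum is in AC.
τ_max = T_AC·r/J = 9.516·0.0147/7.33×10^-8 = 1.907×10^6 Pa.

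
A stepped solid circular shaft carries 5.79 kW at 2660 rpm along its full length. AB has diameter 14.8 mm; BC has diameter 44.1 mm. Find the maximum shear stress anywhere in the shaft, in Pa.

ω = 2π·2660/60 = 278.6 rad/s, so T = P/ω = 5.79×10³ / 278.6 = 20.79 N·m.
Under the same torque, τ_max = 16T/(πd³) is largest where d is smallest — segment AB (d = 14.8 mm).
τ_max = 16·20.79/(π·(0.0148)³) = 3.266×10^7 Pa.

3.27e7 Pa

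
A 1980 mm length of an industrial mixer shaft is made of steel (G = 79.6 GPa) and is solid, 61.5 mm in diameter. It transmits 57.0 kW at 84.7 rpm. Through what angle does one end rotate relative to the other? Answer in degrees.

ω = 2π·84.7/60 = 8.870 rad/s, so T = P/ω = 57.0×10³ / 8.870 = 6426 N·m.
J = πd⁴/32 = π(0.0615)⁴/32 = 1.404×10^-6 m⁴.
θ = T·L/(G·J) = 6426 × 1.98 / (79.6×10⁹ × 1.404×10^-6) = 0.1138 rad.

6.52°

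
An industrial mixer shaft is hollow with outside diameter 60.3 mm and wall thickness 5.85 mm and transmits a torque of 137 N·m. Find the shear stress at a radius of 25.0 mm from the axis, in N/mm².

J = π(d_o⁴ − d_i⁴)/32 = π(0.0603⁴ − 0.0486⁴)/32 = 7.503×10^-7 m⁴.
Shear stress varies linearly with radius: τ = T·r/J = 137.0 × 0.0250 / 7.503×10^-7 = 4.565×10^6 Pa.

4.56 N/mm²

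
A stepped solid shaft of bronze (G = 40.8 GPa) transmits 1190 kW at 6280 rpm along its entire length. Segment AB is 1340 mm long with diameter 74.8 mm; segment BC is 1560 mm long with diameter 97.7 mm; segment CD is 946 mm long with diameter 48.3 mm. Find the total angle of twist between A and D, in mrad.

106 mrad

ω = 2π·6280/60 = 657.6 rad/s, so T = P/ω = 1190×10³ / 657.6 = 1810 N·m.
J_AB = π(0.0748)⁴/32 = 3.07×10^-6 m⁴; J_BC = π(0.0977)⁴/32 = 8.94×10^-6 m⁴; J_CD = π(0.0483)⁴/32 = 5.34×10^-7 m⁴.
θ = (T/G)·Σ L_i/J_i = (1810/40.8×10⁹)·(1.34/3.07×10^-6 + 1.56/8.94×10^-6 + 0.946/5.34×10^-7) = 0.1056 rad.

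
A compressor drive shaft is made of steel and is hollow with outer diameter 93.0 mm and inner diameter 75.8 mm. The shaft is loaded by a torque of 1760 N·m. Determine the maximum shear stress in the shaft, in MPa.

J = π(d_o⁴ − d_i⁴)/32 = π(0.0930⁴ − 0.0758⁴)/32 = 4.103×10^-6 m⁴.
τ_max = T·r/J = 1760 × 0.0465 / 4.103×10^-6 = 1.995×10^7 Pa.

19.9 MPa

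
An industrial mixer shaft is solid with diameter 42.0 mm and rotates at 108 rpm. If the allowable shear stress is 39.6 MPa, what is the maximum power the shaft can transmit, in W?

J = πd⁴/32 = π(0.0420)⁴/32 = 3.055×10^-7 m⁴.
T_max = τ_allow·J/r = 3.96×10^7 × 3.055×10^-7 / 0.0210 = 576.1 N·m.
ω = 2π·108/60 = 11.31 rad/s, so P_max = T_max·ω = 6515 W.

6520 W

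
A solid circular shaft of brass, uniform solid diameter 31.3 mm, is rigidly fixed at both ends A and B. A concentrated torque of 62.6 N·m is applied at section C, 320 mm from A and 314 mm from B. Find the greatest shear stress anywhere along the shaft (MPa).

With uniform GJ and both ends fixed, compatibility θ_AC = θ_CB gives T_A·a = T_B·b, together with T_A + T_B = T₀.
T_A = T₀·b/(a+b) = 62.60·314/634.0 = 31.00 N·m; T_B = 31.60 N·m.
τ in each portion: τ_AC = 5.15×10^6 Pa, τ_CB = 5.25×10^6 Pa; maximum is in CB.
τ_max = T_CB·r/J = 31.60·0.0157/9.42×10^-8 = 5.248×10^6 Pa.

5.25 MPa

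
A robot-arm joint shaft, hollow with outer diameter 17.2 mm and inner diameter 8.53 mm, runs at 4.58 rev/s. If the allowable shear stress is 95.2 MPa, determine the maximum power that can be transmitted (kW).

J = π(d_o⁴ − d_i⁴)/32 = π(0.0172⁴ − 0.00853⁴)/32 = 8.073×10^-9 m⁴.
T_max = τ_allow·J/r = 9.52×10^7 × 8.073×10^-9 / 0.00860 = 89.36 N·m.
ω = 2π·4.58 = 28.78 rad/s, so P_max = T_max·ω = 2572 W.

2.57 kW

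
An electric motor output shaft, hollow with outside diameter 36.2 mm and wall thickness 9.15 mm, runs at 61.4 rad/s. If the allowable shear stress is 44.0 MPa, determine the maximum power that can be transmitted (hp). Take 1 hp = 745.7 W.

31.7 hp

J = π(d_o⁴ − d_i⁴)/32 = π(0.0362⁴ − 0.0179⁴)/32 = 1.585×10^-7 m⁴.
T_max = τ_allow·J/r = 4.40×10^7 × 1.585×10^-7 / 0.0181 = 385.3 N·m.
ω = 61.4 rad/s, so P_max = T_max·ω = 2.366×10^4 W.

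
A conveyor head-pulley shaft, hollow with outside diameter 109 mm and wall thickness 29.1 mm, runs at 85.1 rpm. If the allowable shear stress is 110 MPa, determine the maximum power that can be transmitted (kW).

J = π(d_o⁴ − d_i⁴)/32 = π(0.109⁴ − 0.0508⁴)/32 = 1.320×10^-5 m⁴.
T_max = τ_allow·J/r = 1.10×10^8 × 1.320×10^-5 / 0.0545 = 26650 N·m.
ω = 2π·85.1/60 = 8.912 rad/s, so P_max = T_max·ω = 2.375×10^5 W.

238 kW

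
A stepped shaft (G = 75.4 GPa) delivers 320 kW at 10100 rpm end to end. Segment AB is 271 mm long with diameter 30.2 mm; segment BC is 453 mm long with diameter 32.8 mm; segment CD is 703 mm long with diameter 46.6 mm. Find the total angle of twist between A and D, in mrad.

35.4 mrad

ω = 2π·10100/60 = 1058 rad/s, so T = P/ω = 320×10³ / 1058 = 302.6 N·m.
J_AB = π(0.0302)⁴/32 = 8.17×10^-8 m⁴; J_BC = π(0.0328)⁴/32 = 1.14×10^-7 m⁴; J_CD = π(0.0466)⁴/32 = 4.63×10^-7 m⁴.
θ = (T/G)·Σ L_i/J_i = (302.6/75.4×10⁹)·(0.271/8.17×10^-8 + 0.453/1.14×10^-7 + 0.703/4.63×10^-7) = 0.03541 rad.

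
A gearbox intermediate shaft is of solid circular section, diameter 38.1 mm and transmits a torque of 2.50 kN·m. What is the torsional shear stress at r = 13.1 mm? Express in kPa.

J = πd⁴/32 = π(0.0381)⁴/32 = 2.069×10^-7 m⁴.
Shear stress varies linearly with radius: τ = T·r/J = 2500 × 0.0131 / 2.069×10^-7 = 1.583×10^8 Pa.

158000 kPa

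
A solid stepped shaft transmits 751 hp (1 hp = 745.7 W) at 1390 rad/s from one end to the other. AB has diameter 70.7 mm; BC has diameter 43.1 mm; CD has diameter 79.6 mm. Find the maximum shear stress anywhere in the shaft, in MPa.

ω = 1390 rad/s, so T = P/ω = 751×745.7 / 1390 = 402.9 N·m.
Under the same torque, τ_max = 16T/(πd³) is largest where d is smallest — segment BC (d = 43.1 mm).
τ_max = 16·402.9/(π·(0.0431)³) = 2.563×10^7 Pa.

25.6 MPa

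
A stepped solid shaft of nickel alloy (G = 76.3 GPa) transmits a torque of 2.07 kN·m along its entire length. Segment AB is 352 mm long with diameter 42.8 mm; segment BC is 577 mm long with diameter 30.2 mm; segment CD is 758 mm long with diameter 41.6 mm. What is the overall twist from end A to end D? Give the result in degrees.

16.7°

J_AB = π(0.0428)⁴/32 = 3.29×10^-7 m⁴; J_BC = π(0.0302)⁴/32 = 8.17×10^-8 m⁴; J_CD = π(0.0416)⁴/32 = 2.94×10^-7 m⁴.
θ = (T/G)·Σ L_i/J_i = (2070/76.3×10⁹)·(0.352/3.29×10^-7 + 0.577/8.17×10^-8 + 0.758/2.94×10^-7) = 0.2906 rad.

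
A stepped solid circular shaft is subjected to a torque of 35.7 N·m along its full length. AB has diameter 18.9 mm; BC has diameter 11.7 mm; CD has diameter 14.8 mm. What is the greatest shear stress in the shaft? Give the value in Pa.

Under the same torque, τ_max = 16T/(πd³) is largest where d is smallest — segment BC (d = 11.7 mm).
τ_max = 16·35.70/(π·(0.0117)³) = 1.135×10^8 Pa.

1.14e8 Pa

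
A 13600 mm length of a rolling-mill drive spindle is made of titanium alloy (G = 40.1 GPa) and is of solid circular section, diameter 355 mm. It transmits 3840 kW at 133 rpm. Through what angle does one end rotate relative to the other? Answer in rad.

0.0600 rad

ω = 2π·133/60 = 13.93 rad/s, so T = P/ω = 3840×10³ / 13.93 = 275700 N·m.
J = πd⁴/32 = π(0.355)⁴/32 = 1.559×10^-3 m⁴.
θ = T·L/(G·J) = 275700 × 13.6 / (40.1×10⁹ × 1.559×10^-3) = 0.05997 rad.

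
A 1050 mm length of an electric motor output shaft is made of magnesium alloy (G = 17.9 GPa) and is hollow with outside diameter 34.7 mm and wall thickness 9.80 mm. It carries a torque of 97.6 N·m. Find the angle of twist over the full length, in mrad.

J = π(d_o⁴ − d_i⁴)/32 = π(0.0347⁴ − 0.0151⁴)/32 = 1.372×10^-7 m⁴.
θ = T·L/(G·J) = 97.60 × 1.05 / (17.9×10⁹ × 1.372×10^-7) = 0.04172 rad.

41.7 mrad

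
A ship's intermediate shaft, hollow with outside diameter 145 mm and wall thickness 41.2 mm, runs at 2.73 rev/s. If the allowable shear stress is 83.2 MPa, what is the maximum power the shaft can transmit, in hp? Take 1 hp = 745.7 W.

J = π(d_o⁴ − d_i⁴)/32 = π(0.145⁴ − 0.0626⁴)/32 = 4.189×10^-5 m⁴.
T_max = τ_allow·J/r = 8.32×10^7 × 4.189×10^-5 / 0.0725 = 48070 N·m.
ω = 2π·2.73 = 17.15 rad/s, so P_max = T_max·ω = 8.246×10^5 W.

1110 hp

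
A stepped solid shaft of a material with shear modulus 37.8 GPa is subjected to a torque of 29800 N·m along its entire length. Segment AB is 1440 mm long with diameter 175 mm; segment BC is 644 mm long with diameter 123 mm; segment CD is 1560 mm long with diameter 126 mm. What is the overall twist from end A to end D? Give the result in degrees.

J_AB = π(0.175)⁴/32 = 9.21×10^-5 m⁴; J_BC = π(0.123)⁴/32 = 2.25×10^-5 m⁴; J_CD = π(0.126)⁴/32 = 2.47×10^-5 m⁴.
θ = (T/G)·Σ L_i/J_i = (29800/37.8×10⁹)·(1.44/9.21×10^-5 + 0.644/2.25×10^-5 + 1.56/2.47×10^-5) = 0.08462 rad.

4.85°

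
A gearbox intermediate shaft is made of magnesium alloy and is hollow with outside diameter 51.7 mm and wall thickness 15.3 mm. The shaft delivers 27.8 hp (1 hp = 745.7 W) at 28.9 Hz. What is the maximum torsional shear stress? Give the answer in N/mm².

ω = 2π·28.9 = 181.6 rad/s, so T = P/ω = 27.8×745.7 / 181.6 = 114.2 N·m.
J = π(d_o⁴ − d_i⁴)/32 = π(0.0517⁴ − 0.0211⁴)/32 = 6.819×10^-7 m⁴.
τ_max = T·r/J = 114.2 × 0.0259 / 6.819×10^-7 = 4.328×10^6 Pa.

4.33 N/mm²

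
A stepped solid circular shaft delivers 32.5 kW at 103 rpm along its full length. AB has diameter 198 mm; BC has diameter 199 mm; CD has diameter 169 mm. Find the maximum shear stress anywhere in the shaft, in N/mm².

ω = 2π·103/60 = 10.79 rad/s, so T = P/ω = 32.5×10³ / 10.79 = 3013 N·m.
Under the same torque, τ_max = 16T/(πd³) is largest where d is smallest — segment CD (d = 169 mm).
τ_max = 16·3013/(π·(0.169)³) = 3.179×10^6 Pa.

3.18 N/mm²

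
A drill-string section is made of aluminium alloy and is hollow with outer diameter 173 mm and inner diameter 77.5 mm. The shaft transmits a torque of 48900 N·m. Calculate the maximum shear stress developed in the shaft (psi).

J = π(d_o⁴ − d_i⁴)/32 = π(0.173⁴ − 0.0775⁴)/32 = 8.440×10^-5 m⁴.
τ_max = T·r/J = 48900 × 0.0865 / 8.440×10^-5 = 5.012×10^7 Pa.

7270 psi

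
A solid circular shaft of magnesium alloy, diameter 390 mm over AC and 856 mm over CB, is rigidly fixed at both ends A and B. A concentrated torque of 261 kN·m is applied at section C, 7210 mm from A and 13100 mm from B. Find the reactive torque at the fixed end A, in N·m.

Compatibility: T_A·a/J_AC = T_B·b/J_CB with T_A + T_B = T₀.
J_AC = 2.27×10^-3 m⁴, J_CB = 0.0527 m⁴, so T_A = T₀·(J_AC/a)/((J_AC/a)+(J_CB/b)) = 18950 N·m, T_B = 242100 N·m.

18900 N·m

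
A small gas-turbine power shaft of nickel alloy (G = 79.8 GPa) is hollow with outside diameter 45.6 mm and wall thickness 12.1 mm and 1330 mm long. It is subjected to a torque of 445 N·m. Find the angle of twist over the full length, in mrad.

18.4 mrad

J = π(d_o⁴ − d_i⁴)/32 = π(0.0456⁴ − 0.0214⁴)/32 = 4.039×10^-7 m⁴.
θ = T·L/(G·J) = 445.0 × 1.33 / (79.8×10⁹ × 4.039×10^-7) = 0.01836 rad.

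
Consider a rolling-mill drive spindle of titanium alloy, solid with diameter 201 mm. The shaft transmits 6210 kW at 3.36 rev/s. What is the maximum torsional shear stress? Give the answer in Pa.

1.84e8 Pa

ω = 2π·3.36 = 21.11 rad/s, so T = P/ω = 6210×10³ / 21.11 = 294200 N·m.
J = πd⁴/32 = π(0.201)⁴/32 = 1.602×10^-4 m⁴.
τ_max = T·r/J = 294200 × 0.101 / 1.602×10^-4 = 1.845×10^8 Pa.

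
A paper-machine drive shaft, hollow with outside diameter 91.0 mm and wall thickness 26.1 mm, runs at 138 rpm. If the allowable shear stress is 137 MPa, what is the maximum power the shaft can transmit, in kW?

283 kW

J = π(d_o⁴ − d_i⁴)/32 = π(0.0910⁴ − 0.0388⁴)/32 = 6.510×10^-6 m⁴.
T_max = τ_allow·J/r = 1.37×10^8 × 6.510×10^-6 / 0.0455 = 19600 N·m.
ω = 2π·138/60 = 14.45 rad/s, so P_max = T_max·ω = 2.833×10^5 W.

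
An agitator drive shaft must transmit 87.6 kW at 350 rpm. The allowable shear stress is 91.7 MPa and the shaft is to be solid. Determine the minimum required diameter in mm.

ω = 2π·350/60 = 36.65 rad/s, so T = P/ω = 87.6×10³ / 36.65 = 2390 N·m.
For a solid shaft τ_max = 16T/(πd³), so d = (16T/(π τ_allow))^(1/3) = (16·2390/(π·9.17×10^7))^(1/3) = 0.05101 m.

51.0 mm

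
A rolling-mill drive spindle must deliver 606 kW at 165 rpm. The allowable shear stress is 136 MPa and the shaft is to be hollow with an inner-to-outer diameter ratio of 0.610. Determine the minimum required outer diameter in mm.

ω = 2π·165/60 = 17.28 rad/s, so T = P/ω = 606×10³ / 17.28 = 35070 N·m.
For a hollow shaft with d_i/d_o = 0.610: τ_max = 16T/(π d_o³ (1−k⁴)), so d_o = [16T/(π τ_allow (1−k⁴))]^(1/3) = [16·35070/(π·1.36×10^8·0.8615)]^(1/3) = 0.1151 m.

115 mm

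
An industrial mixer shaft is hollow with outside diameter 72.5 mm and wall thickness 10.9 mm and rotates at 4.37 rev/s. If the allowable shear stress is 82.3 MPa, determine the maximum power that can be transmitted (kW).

J = π(d_o⁴ − d_i⁴)/32 = π(0.0725⁴ − 0.0507⁴)/32 = 2.064×10^-6 m⁴.
T_max = τ_allow·J/r = 8.23×10^7 × 2.064×10^-6 / 0.0362 = 4685 N·m.
ω = 2π·4.37 = 27.46 rad/s, so P_max = T_max·ω = 1.286×10^5 W.

129 kW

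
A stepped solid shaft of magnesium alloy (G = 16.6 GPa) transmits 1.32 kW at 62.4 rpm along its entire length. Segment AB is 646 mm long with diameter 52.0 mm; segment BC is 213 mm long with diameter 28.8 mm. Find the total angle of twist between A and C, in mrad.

ω = 2π·62.4/60 = 6.535 rad/s, so T = P/ω = 1.32×10³ / 6.535 = 202.0 N·m.
J_AB = π(0.0520)⁴/32 = 7.18×10^-7 m⁴; J_BC = π(0.0288)⁴/32 = 6.75×10^-8 m⁴.
θ = (T/G)·Σ L_i/J_i = (202.0/16.6×10⁹)·(0.646/7.18×10^-7 + 0.213/6.75×10^-8) = 0.04933 rad.

49.3 mrad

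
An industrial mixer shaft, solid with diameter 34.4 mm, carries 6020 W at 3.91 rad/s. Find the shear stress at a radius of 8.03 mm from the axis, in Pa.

ω = 3.91 rad/s, so T = P/ω = 6020 / 3.910 = 1540 N·m.
J = πd⁴/32 = π(0.0344)⁴/32 = 1.375×10^-7 m⁴.
Shear stress varies linearly with radius: τ = T·r/J = 1540 × 0.00803 / 1.375×10^-7 = 8.993×10^7 Pa.

8.99e7 Pa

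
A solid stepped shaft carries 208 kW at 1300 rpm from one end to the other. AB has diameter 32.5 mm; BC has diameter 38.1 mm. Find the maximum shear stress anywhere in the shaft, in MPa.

ω = 2π·1300/60 = 136.1 rad/s, so T = P/ω = 208×10³ / 136.1 = 1528 N·m.
Under the same torque, τ_max = 16T/(πd³) is largest where d is smallest — segment AB (d = 32.5 mm).
τ_max = 16·1528/(π·(0.0325)³) = 2.267×10^8 Pa.

227 MPa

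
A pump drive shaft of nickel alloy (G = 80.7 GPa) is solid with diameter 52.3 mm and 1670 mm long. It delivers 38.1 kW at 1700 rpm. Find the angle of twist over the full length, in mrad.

ω = 2π·1700/60 = 178.0 rad/s, so T = P/ω = 38.1×10³ / 178.0 = 214.0 N·m.
J = πd⁴/32 = π(0.0523)⁴/32 = 7.345×10^-7 m⁴.
θ = T·L/(G·J) = 214.0 × 1.67 / (80.7×10⁹ × 7.345×10^-7) = 6.030×10^-3 rad.

6.03 mrad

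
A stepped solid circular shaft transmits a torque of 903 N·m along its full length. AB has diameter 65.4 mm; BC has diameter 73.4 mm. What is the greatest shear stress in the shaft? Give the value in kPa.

16400 kPa

Under the same torque, τ_max = 16T/(πd³) is largest where d is smallest — segment AB (d = 65.4 mm).
τ_max = 16·903.0/(π·(0.0654)³) = 1.644×10^7 Pa.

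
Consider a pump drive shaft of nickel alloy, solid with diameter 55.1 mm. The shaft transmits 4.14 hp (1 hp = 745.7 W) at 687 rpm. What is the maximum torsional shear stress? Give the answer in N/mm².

1.31 N/mm²

ω = 2π·687/60 = 71.94 rad/s, so T = P/ω = 4.14×745.7 / 71.94 = 42.91 N·m.
J = πd⁴/32 = π(0.0551)⁴/32 = 9.049×10^-7 m⁴.
τ_max = T·r/J = 42.91 × 0.0276 / 9.049×10^-7 = 1.306×10^6 Pa.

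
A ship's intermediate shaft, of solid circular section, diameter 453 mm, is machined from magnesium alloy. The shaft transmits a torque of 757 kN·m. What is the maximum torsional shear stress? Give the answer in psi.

J = πd⁴/32 = π(0.453)⁴/32 = 4.134×10^-3 m⁴.
τ_max = T·r/J = 757000 × 0.227 / 4.134×10^-3 = 4.147×10^7 Pa.

6020 psi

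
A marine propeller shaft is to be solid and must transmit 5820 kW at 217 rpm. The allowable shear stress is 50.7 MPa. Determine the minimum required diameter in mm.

295 mm

ω = 2π·217/60 = 22.72 rad/s, so T = P/ω = 5820×10³ / 22.72 = 256100 N·m.
For a solid shaft τ_max = 16T/(πd³), so d = (16T/(π τ_allow))^(1/3) = (16·256100/(π·5.07×10^7))^(1/3) = 0.2952 m.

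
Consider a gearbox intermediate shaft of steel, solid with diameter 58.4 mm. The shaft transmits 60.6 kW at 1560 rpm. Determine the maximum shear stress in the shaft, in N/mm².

ω = 2π·1560/60 = 163.4 rad/s, so T = P/ω = 60.6×10³ / 163.4 = 371.0 N·m.
J = πd⁴/32 = π(0.0584)⁴/32 = 1.142×10^-6 m⁴.
τ_max = T·r/J = 371.0 × 0.0292 / 1.142×10^-6 = 9.485×10^6 Pa.

9.49 N/mm²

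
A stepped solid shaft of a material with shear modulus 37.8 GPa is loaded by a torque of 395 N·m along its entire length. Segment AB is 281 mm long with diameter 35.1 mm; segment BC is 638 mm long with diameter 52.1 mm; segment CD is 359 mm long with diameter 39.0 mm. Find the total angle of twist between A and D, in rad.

0.0454 rad

J_AB = π(0.0351)⁴/32 = 1.49×10^-7 m⁴; J_BC = π(0.0521)⁴/32 = 7.23×10^-7 m⁴; J_CD = π(0.0390)⁴/32 = 2.27×10^-7 m⁴.
θ = (T/G)·Σ L_i/J_i = (395.0/37.8×10⁹)·(0.281/1.49×10^-7 + 0.638/7.23×10^-7 + 0.359/2.27×10^-7) = 0.04544 rad.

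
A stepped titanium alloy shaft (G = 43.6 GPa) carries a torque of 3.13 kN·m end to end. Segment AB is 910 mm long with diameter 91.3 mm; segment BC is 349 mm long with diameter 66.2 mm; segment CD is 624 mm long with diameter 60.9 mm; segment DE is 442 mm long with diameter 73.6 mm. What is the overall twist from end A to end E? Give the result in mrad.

67.1 mrad

J_AB = π(0.0913)⁴/32 = 6.82×10^-6 m⁴; J_BC = π(0.0662)⁴/32 = 1.89×10^-6 m⁴; J_CD = π(0.0609)⁴/32 = 1.35×10^-6 m⁴; J_DE = π(0.0736)⁴/32 = 2.88×10^-6 m⁴.
θ = (T/G)·Σ L_i/J_i = (3130/43.6×10⁹)·(0.910/6.82×10^-6 + 0.349/1.89×10^-6 + 0.624/1.35×10^-6 + 0.442/2.88×10^-6) = 0.06705 rad.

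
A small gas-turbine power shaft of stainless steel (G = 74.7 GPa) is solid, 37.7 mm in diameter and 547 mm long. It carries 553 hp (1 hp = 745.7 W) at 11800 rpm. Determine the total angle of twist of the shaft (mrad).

ω = 2π·11800/60 = 1236 rad/s, so T = P/ω = 553×745.7 / 1236 = 333.7 N·m.
J = πd⁴/32 = π(0.0377)⁴/32 = 1.983×10^-7 m⁴.
θ = T·L/(G·J) = 333.7 × 0.547 / (74.7×10⁹ × 1.983×10^-7) = 0.01232 rad.

12.3 mrad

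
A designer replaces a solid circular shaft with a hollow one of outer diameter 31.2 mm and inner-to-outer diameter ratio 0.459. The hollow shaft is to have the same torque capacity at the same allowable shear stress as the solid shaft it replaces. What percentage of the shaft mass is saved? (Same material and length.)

Equal τ_max and T ⇒ the solid shaft needs d_s³ = d_o³(1−k⁴), so d_s = 31.2·(1−0.459⁴)^(1/3) = 30.73 mm.
Area ratio A_h/A_s = d_o²(1−k²)/d_s² = (1−k²)/(1−k⁴)^(2/3) = 0.8136.
Mass saving = 1 − 0.8136 = 18.6 %.

18.6 %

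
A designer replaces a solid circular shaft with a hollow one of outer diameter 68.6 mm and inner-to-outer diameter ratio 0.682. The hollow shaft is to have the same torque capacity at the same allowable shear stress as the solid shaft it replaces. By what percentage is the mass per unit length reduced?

Equal τ_max and T ⇒ the solid shaft needs d_s³ = d_o³(1−k⁴), so d_s = 68.6·(1−0.682⁴)^(1/3) = 63.25 mm.
Area ratio A_h/A_s = d_o²(1−k²)/d_s² = (1−k²)/(1−k⁴)^(2/3) = 0.6293.
Mass saving = 1 − 0.6293 = 37.1 %.

37.1 %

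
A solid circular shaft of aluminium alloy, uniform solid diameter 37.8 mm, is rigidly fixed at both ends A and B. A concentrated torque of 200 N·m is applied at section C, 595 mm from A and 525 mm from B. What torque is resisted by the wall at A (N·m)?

93.8 N·m

With uniform GJ and both ends fixed, compatibility θ_AC = θ_CB gives T_A·a = T_B·b, together with T_A + T_B = T₀.
T_A = T₀·b/(a+b) = 200.0·525/1120 = 93.75 N·m; T_B = 106.2 N·m.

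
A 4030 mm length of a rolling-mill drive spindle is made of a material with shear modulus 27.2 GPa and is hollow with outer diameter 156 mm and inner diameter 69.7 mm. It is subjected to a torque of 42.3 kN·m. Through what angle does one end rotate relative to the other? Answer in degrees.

J = π(d_o⁴ − d_i⁴)/32 = π(0.156⁴ − 0.0697⁴)/32 = 5.583×10^-5 m⁴.
θ = T·L/(G·J) = 42300 × 4.03 / (27.2×10⁹ × 5.583×10^-5) = 0.1123 rad.

6.43°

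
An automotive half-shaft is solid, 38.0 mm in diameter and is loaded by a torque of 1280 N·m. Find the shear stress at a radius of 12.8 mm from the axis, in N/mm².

80.0 N/mm²

J = πd⁴/32 = π(0.0380)⁴/32 = 2.047×10^-7 m⁴.
Shear stress varies linearly with radius: τ = T·r/J = 1280 × 0.0128 / 2.047×10^-7 = 8.004×10^7 Pa.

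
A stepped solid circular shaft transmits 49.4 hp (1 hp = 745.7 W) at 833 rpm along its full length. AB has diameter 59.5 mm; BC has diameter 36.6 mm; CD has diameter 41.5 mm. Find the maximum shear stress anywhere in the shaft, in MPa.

ω = 2π·833/60 = 87.23 rad/s, so T = P/ω = 49.4×745.7 / 87.23 = 422.3 N·m.
Under the same torque, τ_max = 16T/(πd³) is largest where d is smallest — segment BC (d = 36.6 mm).
τ_max = 16·422.3/(π·(0.0366)³) = 4.387×10^7 Pa.

43.9 MPa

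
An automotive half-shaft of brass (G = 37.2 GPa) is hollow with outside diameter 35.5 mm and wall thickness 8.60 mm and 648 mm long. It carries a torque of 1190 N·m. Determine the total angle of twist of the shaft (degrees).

J = π(d_o⁴ − d_i⁴)/32 = π(0.0355⁴ − 0.0183⁴)/32 = 1.449×10^-7 m⁴.
θ = T·L/(G·J) = 1190 × 0.648 / (37.2×10⁹ × 1.449×10^-7) = 0.1430 rad.

8.20°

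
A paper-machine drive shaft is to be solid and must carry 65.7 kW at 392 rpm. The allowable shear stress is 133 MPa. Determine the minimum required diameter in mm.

ω = 2π·392/60 = 41.05 rad/s, so T = P/ω = 65.7×10³ / 41.05 = 1600 N·m.
For a solid shaft τ_max = 16T/(πd³), so d = (16T/(π τ_allow))^(1/3) = (16·1600/(π·1.33×10^8))^(1/3) = 0.03943 m.

39.4 mm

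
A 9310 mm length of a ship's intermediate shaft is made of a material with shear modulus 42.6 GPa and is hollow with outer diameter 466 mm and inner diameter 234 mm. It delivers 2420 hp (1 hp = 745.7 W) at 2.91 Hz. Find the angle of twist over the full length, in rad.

0.00498 rad

ω = 2π·2.91 = 18.28 rad/s, so T = P/ω = 2420×745.7 / 18.28 = 98700 N·m.
J = π(d_o⁴ − d_i⁴)/32 = π(0.466⁴ − 0.234⁴)/32 = 4.335×10^-3 m⁴.
θ = T·L/(G·J) = 98700 × 9.31 / (42.6×10⁹ × 4.335×10^-3) = 4.975×10^-3 rad.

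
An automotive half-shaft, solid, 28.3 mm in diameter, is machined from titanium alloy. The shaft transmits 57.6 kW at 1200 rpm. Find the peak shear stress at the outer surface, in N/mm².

103 N/mm²

ω = 2π·1200/60 = 125.7 rad/s, so T = P/ω = 57.6×10³ / 125.7 = 458.4 N·m.
J = πd⁴/32 = π(0.0283)⁴/32 = 6.297×10^-8 m⁴.
τ_max = T·r/J = 458.4 × 0.0142 / 6.297×10^-8 = 1.030×10^8 Pa.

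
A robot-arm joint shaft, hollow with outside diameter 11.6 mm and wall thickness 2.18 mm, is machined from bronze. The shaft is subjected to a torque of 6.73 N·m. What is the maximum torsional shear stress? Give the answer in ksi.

J = π(d_o⁴ − d_i⁴)/32 = π(0.0116⁴ − 0.00724⁴)/32 = 1.508×10^-9 m⁴.
τ_max = T·r/J = 6.730 × 0.00580 / 1.508×10^-9 = 2.589×10^7 Pa.

3.75 ksi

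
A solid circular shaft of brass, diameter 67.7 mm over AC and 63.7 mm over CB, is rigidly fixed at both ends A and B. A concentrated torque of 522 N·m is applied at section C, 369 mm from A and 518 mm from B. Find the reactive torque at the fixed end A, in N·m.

Compatibility: T_A·a/J_AC = T_B·b/J_CB with T_A + T_B = T₀.
J_AC = 2.06×10^-6 m⁴, J_CB = 1.62×10^-6 m⁴, so T_A = T₀·(J_AC/a)/((J_AC/a)+(J_CB/b)) = 335.0 N·m, T_B = 187.0 N·m.

335 N·m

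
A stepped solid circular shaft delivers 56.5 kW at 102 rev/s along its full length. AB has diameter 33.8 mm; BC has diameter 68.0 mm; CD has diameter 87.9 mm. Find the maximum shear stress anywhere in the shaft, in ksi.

ω = 2π·102 = 640.9 rad/s, so T = P/ω = 56.5×10³ / 640.9 = 88.16 N·m.
Under the same torque, τ_max = 16T/(πd³) is largest where d is smallest — segment AB (d = 33.8 mm).
τ_max = 16·88.16/(π·(0.0338)³) = 1.163×10^7 Pa.

1.69 ksi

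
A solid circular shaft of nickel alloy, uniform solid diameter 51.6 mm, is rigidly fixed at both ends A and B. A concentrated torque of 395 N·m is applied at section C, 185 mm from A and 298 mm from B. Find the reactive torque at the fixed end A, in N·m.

With uniform GJ and both ends fixed, compatibility θ_AC = θ_CB gives T_A·a = T_B·b, together with T_A + T_B = T₀.
T_A = T₀·b/(a+b) = 395.0·298/483.0 = 243.7 N·m; T_B = 151.3 N·m.

244 N·m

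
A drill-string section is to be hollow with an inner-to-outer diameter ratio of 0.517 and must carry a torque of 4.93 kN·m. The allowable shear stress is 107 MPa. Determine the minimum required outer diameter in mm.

63.2 mm

For a hollow shaft with d_i/d_o = 0.517: τ_max = 16T/(π d_o³ (1−k⁴)), so d_o = [16T/(π τ_allow (1−k⁴))]^(1/3) = [16·4930/(π·1.07×10^8·0.9286)]^(1/3) = 0.06322 m.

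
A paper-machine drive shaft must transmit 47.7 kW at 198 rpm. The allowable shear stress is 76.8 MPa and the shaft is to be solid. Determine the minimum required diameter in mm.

ω = 2π·198/60 = 20.73 rad/s, so T = P/ω = 47.7×10³ / 20.73 = 2301 N·m.
For a solid shaft τ_max = 16T/(πd³), so d = (16T/(π τ_allow))^(1/3) = (16·2301/(π·7.68×10^7))^(1/3) = 0.05343 m.

53.4 mm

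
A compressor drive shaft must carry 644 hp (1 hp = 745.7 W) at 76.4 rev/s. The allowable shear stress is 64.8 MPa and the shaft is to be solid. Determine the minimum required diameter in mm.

ω = 2π·76.4 = 480.0 rad/s, so T = P/ω = 644×745.7 / 480.0 = 1000 N·m.
For a solid shaft τ_max = 16T/(πd³), so d = (16T/(π τ_allow))^(1/3) = (16·1000/(π·6.48×10^7))^(1/3) = 0.04284 m.

42.8 mm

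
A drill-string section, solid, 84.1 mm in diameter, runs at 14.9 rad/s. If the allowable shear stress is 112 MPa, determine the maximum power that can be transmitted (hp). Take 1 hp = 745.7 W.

261 hp

J = πd⁴/32 = π(0.0841)⁴/32 = 4.911×10^-6 m⁴.
T_max = τ_allow·J/r = 1.12×10^8 × 4.911×10^-6 / 0.0420 = 13080 N·m.
ω = 14.9 rad/s, so P_max = T_max·ω = 1.949×10^5 W.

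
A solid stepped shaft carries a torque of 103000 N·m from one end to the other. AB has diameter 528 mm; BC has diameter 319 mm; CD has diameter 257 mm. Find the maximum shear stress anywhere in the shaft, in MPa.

Under the same torque, τ_max = 16T/(πd³) is largest where d is smallest — segment CD (d = 257 mm).
τ_max = 16·103000/(π·(0.257)³) = 3.090×10^7 Pa.

30.9 MPa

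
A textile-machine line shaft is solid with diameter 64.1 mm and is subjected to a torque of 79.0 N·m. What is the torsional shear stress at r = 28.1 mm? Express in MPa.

J = πd⁴/32 = π(0.0641)⁴/32 = 1.657×10^-6 m⁴.
Shear stress varies linearly with radius: τ = T·r/J = 79.00 × 0.0281 / 1.657×10^-6 = 1.339×10^6 Pa.

1.34 MPa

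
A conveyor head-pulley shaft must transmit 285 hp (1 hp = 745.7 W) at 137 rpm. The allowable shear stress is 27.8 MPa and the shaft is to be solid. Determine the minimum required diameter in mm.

ω = 2π·137/60 = 14.35 rad/s, so T = P/ω = 285×745.7 / 14.35 = 14810 N·m.
For a solid shaft τ_max = 16T/(πd³), so d = (16T/(π τ_allow))^(1/3) = (16·14810/(π·2.78×10^7))^(1/3) = 0.1395 m.

139 mm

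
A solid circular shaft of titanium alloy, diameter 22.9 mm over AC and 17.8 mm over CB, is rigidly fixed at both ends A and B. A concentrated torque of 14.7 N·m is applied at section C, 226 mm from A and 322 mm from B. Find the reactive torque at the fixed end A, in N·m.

Compatibility: T_A·a/J_AC = T_B·b/J_CB with T_A + T_B = T₀.
J_AC = 2.70×10^-8 m⁴, J_CB = 9.86×10^-9 m⁴, so T_A = T₀·(J_AC/a)/((J_AC/a)+(J_CB/b)) = 11.70 N·m, T_B = 2.998 N·m.

11.7 N·m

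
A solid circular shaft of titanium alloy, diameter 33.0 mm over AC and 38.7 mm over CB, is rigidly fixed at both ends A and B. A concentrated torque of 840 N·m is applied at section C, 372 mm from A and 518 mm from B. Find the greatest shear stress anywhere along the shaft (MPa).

Compatibility: T_A·a/J_AC = T_B·b/J_CB with T_A + T_B = T₀.
J_AC = 1.16×10^-7 m⁴, J_CB = 2.20×10^-7 m⁴, so T_A = T₀·(J_AC/a)/((J_AC/a)+(J_CB/b)) = 356.2 N·m, T_B = 483.8 N·m.
τ in each portion: τ_AC = 5.05×10^7 Pa, τ_CB = 4.25×10^7 Pa; maximum is in AC.
τ_max = T_AC·r/J = 356.2·0.0165/1.16×10^-7 = 5.048×10^7 Pa.

50.5 MPa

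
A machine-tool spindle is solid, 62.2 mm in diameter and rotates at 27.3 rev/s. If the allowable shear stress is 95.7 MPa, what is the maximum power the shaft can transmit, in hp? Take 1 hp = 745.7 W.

1040 hp

J = πd⁴/32 = π(0.0622)⁴/32 = 1.469×10^-6 m⁴.
T_max = τ_allow·J/r = 9.57×10^7 × 1.469×10^-6 / 0.0311 = 4522 N·m.
ω = 2π·27.3 = 171.5 rad/s, so P_max = T_max·ω = 7.756×10^5 W.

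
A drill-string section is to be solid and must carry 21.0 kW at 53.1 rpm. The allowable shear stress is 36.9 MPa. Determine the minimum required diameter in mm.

80.5 mm

ω = 2π·53.1/60 = 5.561 rad/s, so T = P/ω = 21.0×10³ / 5.561 = 3777 N·m.
For a solid shaft τ_max = 16T/(πd³), so d = (16T/(π τ_allow))^(1/3) = (16·3777/(π·3.69×10^7))^(1/3) = 0.08048 m.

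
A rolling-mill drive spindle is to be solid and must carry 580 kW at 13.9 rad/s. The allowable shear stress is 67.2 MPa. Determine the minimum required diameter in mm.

ω = 13.9 rad/s, so T = P/ω = 580×10³ / 13.90 = 41730 N·m.
For a solid shaft τ_max = 16T/(πd³), so d = (16T/(π τ_allow))^(1/3) = (16·41730/(π·6.72×10^7))^(1/3) = 0.1468 m.

147 mm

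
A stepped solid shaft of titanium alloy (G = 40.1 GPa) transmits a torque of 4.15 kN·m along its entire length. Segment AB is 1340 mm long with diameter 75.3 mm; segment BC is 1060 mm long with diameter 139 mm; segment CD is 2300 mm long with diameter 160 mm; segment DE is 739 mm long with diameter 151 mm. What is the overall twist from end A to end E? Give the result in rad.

J_AB = π(0.0753)⁴/32 = 3.16×10^-6 m⁴; J_BC = π(0.139)⁴/32 = 3.66×10^-5 m⁴; J_CD = π(0.160)⁴/32 = 6.43×10^-5 m⁴; J_DE = π(0.151)⁴/32 = 5.10×10^-5 m⁴.
θ = (T/G)·Σ L_i/J_i = (4150/40.1×10⁹)·(1.34/3.16×10^-6 + 1.06/3.66×10^-5 + 2.30/6.43×10^-5 + 0.739/5.10×10^-5) = 0.05213 rad.

0.0521 rad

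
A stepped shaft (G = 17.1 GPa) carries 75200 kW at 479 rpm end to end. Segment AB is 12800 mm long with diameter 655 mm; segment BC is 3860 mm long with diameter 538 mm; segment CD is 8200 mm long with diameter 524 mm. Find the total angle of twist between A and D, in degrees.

ω = 2π·479/60 = 50.16 rad/s, so T = P/ω = 75200×10³ / 50.16 = 1.499e6 N·m.
J_AB = π(0.655)⁴/32 = 0.0181 m⁴; J_BC = π(0.538)⁴/32 = 8.22×10^-3 m⁴; J_CD = π(0.524)⁴/32 = 7.40×10^-3 m⁴.
θ = (T/G)·Σ L_i/J_i = (1.499e6/17.1×10⁹)·(12.8/0.0181 + 3.86/8.22×10^-3 + 8.20/7.40×10^-3) = 0.2004 rad.

11.5°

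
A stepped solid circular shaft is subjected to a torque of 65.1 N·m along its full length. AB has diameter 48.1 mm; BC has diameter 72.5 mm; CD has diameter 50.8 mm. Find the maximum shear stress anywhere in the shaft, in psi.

432 psi

Under the same torque, τ_max = 16T/(πd³) is largest where d is smallest — segment AB (d = 48.1 mm).
τ_max = 16·65.10/(π·(0.0481)³) = 2.979×10^6 Pa.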